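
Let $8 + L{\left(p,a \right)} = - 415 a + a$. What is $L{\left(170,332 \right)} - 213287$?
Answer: $-350743$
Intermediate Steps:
$L{\left(p,a \right)} = -8 - 414 a$ ($L{\left(p,a \right)} = -8 + \left(- 415 a + a\right) = -8 - 414 a$)
$L{\left(170,332 \right)} - 213287 = \left(-8 - 137448\right) - 213287 = -137456 - 213287 = -350743$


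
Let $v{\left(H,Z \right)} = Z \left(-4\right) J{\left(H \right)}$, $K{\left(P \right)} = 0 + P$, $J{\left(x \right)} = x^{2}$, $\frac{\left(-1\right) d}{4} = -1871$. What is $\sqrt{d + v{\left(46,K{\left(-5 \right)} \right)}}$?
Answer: $2 \sqrt{12451} \approx 223.17$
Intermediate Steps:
$d = 7484$ ($d = \left(-4\right) \left(-1871\right) = 7484$)
$K{\left(P \right)} = P$
$v{\left(H,Z \right)} = - 4 Z H^{2}$ ($v{\left(H,Z \right)} = Z \left(-4\right) H^{2} = - 4 Z H^{2}$)
$\sqrt{d + v{\left(46,K{\left(-5 \right)} \right)}} = \sqrt{7484 - - 20 \cdot 46^{2}} = \sqrt{7484 - \left(-20\right) 2116} = \sqrt{7484 + 42320} = \sqrt{49804} = 2 \sqrt{12451}$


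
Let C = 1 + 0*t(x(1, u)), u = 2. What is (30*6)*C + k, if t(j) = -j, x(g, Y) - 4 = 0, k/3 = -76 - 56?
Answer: -216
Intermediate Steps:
k = -396 (k = 3*(-76 - 56) = 3*(-132) = -396)
x(g, Y) = 4 (x(g, Y) = 4 + 0 = 4)
C = 1 (C = 1 + 0*(-1*4) = 1 + 0*(-4) = 1 + 0 = 1)
(30*6)*C + k = (30*6)*1 - 396 = 180*1 - 396 = 180 - 396 = -216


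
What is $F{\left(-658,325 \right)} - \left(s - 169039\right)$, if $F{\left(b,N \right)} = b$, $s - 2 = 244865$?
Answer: $-76486$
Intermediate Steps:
$s = 244867$ ($s = 2 + 244865 = 244867$)
$F{\left(-658,325 \right)} - \left(s - 169039\right) = -658 - \left(244867 - 169039\right) = -658 - 75828 = -76486$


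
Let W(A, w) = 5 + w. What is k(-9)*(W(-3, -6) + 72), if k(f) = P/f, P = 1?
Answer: -71/9 ≈ -7.8889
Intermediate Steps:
k(f) = 1/f
k(-9)*(W(-3, -6) + 72) = ((5 - 6) + 72)/(-9) = -(-1 + 72)/9 = -⅑*71 = -71/9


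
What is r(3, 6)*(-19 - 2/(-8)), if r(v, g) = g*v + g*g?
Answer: -2025/2 ≈ -1012.5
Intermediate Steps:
r(v, g) = g² + g*v (r(v, g) = g*v + g² = g² + g*v)
r(3, 6)*(-19 - 2/(-8)) = (6*(6 + 3))*(-19 - 2/(-8)) = (6*9)*(-19 - 2*(-1)/8) = 54*(-19 - 1*(-¼)) = 54*(-19 + ¼) = 54*(-75/4) = -2025/2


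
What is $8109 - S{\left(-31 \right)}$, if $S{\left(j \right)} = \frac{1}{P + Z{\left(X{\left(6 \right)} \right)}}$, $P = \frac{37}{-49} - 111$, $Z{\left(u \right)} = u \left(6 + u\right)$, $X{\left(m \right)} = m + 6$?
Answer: $\frac{41420723}{5108} \approx 8109.0$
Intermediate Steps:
$X{\left(m \right)} = 6 + m$
$P = - \frac{5476}{49}$ ($P = 37 \left(- \frac{1}{49}\right) - 111 = - \frac{37}{49} - 111 = - \frac{5476}{49} \approx -111.76$)
$S{\left(j \right)} = \frac{49}{5108}$ ($S{\left(j \right)} = \frac{1}{- \frac{5476}{49} + \left(6 + 6\right) \left(6 + \left(6 + 6\right)\right)} = \frac{1}{- \frac{5476}{49} + 12 \left(6 + 12\right)} = \frac{1}{- \frac{5476}{49} + 12 \cdot 18} = \frac{1}{- \frac{5476}{49} + 216} = \frac{1}{\frac{5108}{49}} = \frac{49}{5108}$)
$8109 - S{\left(-31 \right)} = 8109 - \frac{49}{5108} = \frac{41420723}{5108}$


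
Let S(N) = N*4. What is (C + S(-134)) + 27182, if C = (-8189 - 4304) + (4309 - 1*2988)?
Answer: 15474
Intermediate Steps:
C = -11172 (C = -12493 + (4309 - 2988) = -12493 + 1321 = -11172)
S(N) = 4*N
(C + S(-134)) + 27182 = (-11172 + 4*(-134)) + 27182 = (-11172 - 536) + 27182 = -11708 + 27182 = 15474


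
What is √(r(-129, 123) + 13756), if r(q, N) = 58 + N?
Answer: √13937 ≈ 118.06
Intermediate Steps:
√(r(-129, 123) + 13756) = √((58 + 123) + 13756) = √(181 + 13756) = √13937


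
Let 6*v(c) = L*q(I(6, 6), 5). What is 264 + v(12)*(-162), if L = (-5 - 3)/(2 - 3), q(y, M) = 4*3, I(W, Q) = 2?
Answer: -2328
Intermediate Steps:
q(y, M) = 12
L = 8 (L = -8/(-1) = -8*(-1) = 8)
v(c) = 16 (v(c) = (8*12)/6 = (⅙)*96 = 16)
264 + v(12)*(-162) = 264 + 16*(-162) = 264 - 2592 = -2328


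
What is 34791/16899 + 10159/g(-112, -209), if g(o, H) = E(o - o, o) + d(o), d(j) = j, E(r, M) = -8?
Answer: -55834007/675960 ≈ -82.600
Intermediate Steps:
g(o, H) = -8 + o
34791/16899 + 10159/g(-112, -209) = 34791/16899 + 10159/(-8 - 112) = 34791*(1/16899) + 10159/(-120) = 11597/5633 + 10159*(-1/120) = 11597/5633 - 10159/120 = -55834007/675960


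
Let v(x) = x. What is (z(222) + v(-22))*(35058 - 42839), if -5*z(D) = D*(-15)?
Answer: -5010964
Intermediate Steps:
z(D) = 3*D (z(D) = -D*(-15)/5 = -(-3)*D = 3*D)
(z(222) + v(-22))*(35058 - 42839) = (3*222 - 22)*(35058 - 42839) = (666 - 22)*(-7781) = 644*(-7781) = -5010964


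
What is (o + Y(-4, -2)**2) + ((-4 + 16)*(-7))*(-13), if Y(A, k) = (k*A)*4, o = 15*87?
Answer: 3421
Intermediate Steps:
o = 1305
Y(A, k) = 4*A*k (Y(A, k) = (A*k)*4 = 4*A*k)
(o + Y(-4, -2)**2) + ((-4 + 16)*(-7))*(-13) = (1305 + (4*(-4)*(-2))**2) + ((-4 + 16)*(-7))*(-13) = (1305 + 32**2) + (12*(-7))*(-13) = (1305 + 1024) - 84*(-13) = 2329 + 1092 = 3421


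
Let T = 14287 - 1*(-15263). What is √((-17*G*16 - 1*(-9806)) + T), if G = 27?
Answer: 2*√8003 ≈ 178.92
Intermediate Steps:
T = 29550 (T = 14287 + 15263 = 29550)
√((-17*G*16 - 1*(-9806)) + T) = √((-17*27*16 - 1*(-9806)) + 29550) = √((-459*16 + 9806) + 29550) = √((-7344 + 9806) + 29550) = √(2462 + 29550) = √32012 = 2*√8003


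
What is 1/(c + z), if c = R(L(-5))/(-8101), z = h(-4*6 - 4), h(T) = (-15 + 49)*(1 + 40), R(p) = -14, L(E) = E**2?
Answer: 8101/11292808 ≈ 0.00071736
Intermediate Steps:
h(T) = 1394 (h(T) = 34*41 = 1394)
z = 1394
c = 14/8101 (c = -14/(-8101) = -14*(-1/8101) = 14/8101 ≈ 0.0017282)
1/(c + z) = 1/(14/8101 + 1394) = 1/(11292808/8101) = 8101/11292808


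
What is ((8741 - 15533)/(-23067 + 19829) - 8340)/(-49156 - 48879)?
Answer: 13499064/158718665 ≈ 0.085050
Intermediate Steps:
((8741 - 15533)/(-23067 + 19829) - 8340)/(-49156 - 48879) = (-6792/(-3238) - 8340)/(-98035) = (-6792*(-1/3238) - 8340)*(-1/98035) = (3396/1619 - 8340)*(-1/98035) = -13499064/1619*(-1/98035) = 13499064/158718665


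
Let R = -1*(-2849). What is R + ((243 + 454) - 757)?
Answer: 2789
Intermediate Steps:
R = 2849
R + ((243 + 454) - 757) = 2849 + ((243 + 454) - 757) = 2849 + (697 - 757) = 2849 - 60 = 2789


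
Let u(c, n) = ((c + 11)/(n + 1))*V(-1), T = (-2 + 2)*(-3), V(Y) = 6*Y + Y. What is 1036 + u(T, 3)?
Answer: 4067/4 ≈ 1016.8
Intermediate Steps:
V(Y) = 7*Y
T = 0 (T = 0*(-3) = 0)
u(c, n) = -7*(11 + c)/(1 + n) (u(c, n) = ((c + 11)/(n + 1))*(7*(-1)) = ((11 + c)/(1 + n))*(-7) = -7*(11 + c)/(1 + n))
1036 + u(T, 3) = 1036 + 7*(-11 - 1*0)/(1 + 3) = 1036 + 7*(-11 + 0)/4 = 1036 + 7*(1/4)*(-11) = 1036 - 77/4 = 4067/4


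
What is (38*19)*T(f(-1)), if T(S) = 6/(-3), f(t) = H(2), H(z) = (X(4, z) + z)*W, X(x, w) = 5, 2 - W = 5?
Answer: -1444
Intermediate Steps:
W = -3 (W = 2 - 1*5 = 2 - 5 = -3)
H(z) = -15 - 3*z (H(z) = (5 + z)*(-3) = -15 - 3*z)
f(t) = -21 (f(t) = -15 - 3*2 = -15 - 6 = -21)
T(S) = -2 (T(S) = 6*(-1/3) = -2)
(38*19)*T(f(-1)) = (38*19)*(-2) = 722*(-2) = -1444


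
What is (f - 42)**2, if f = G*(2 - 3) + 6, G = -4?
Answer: 1024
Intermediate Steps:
f = 10 (f = -4*(2 - 3) + 6 = -4*(-1) + 6 = 4 + 6 = 10)
(f - 42)**2 = (10 - 42)**2 = (-32)**2 = 1024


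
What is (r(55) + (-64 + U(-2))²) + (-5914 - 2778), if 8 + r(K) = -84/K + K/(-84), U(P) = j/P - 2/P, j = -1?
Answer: -11078603/2310 ≈ -4795.9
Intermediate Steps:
U(P) = -3/P (U(P) = -1/P - 2/P = -3/P)
r(K) = -8 - 84/K - K/84 (r(K) = -8 + (-84/K + K/(-84)) = -8 + (-84/K + K*(-1/84)) = -8 + (-84/K - K/84) = -8 - 84/K - K/84)
(r(55) + (-64 + U(-2))²) + (-5914 - 2778) = ((-8 - 84/55 - 1/84*55) + (-64 - 3/(-2))²) + (-5914 - 2778) = ((-8 - 84*1/55 - 55/84) + (-64 - 3*(-½))²) - 8692 = ((-8 - 84/55 - 55/84) + (-64 + 3/2)²) - 8692 = (-47041/4620 + (-125/2)²) - 8692 = (-47041/4620 + 15625/4) - 8692 = 8999917/2310 - 8692 = -11078603/2310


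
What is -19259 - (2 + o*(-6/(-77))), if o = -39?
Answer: -1482863/77 ≈ -19258.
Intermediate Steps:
-19259 - (2 + o*(-6/(-77))) = -19259 - (2 - (-234)/(-77)) = -19259 - (2 - (-234)*(-1)/77) = -19259 - (2 - 39*6/77) = -19259 - (2 - 234/77) = -19259 - 1*(-80/77) = -19259 + 80/77 = -1482863/77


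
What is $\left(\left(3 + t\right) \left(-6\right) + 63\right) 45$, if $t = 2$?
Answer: $1485$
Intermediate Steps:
$\left(\left(3 + t\right) \left(-6\right) + 63\right) 45 = \left(\left(3 + 2\right) \left(-6\right) + 63\right) 45 = \left(5 \left(-6\right) + 63\right) 45 = \left(-30 + 63\right) 45 = 33 \cdot 45 = 1485$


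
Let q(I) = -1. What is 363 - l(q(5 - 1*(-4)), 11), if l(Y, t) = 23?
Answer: 340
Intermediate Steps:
363 - l(q(5 - 1*(-4)), 11) = 363 - 1*23 = 363 - 23 = 340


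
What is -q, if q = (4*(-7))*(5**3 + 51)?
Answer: 4928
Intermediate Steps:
q = -4928 (q = -28*(125 + 51) = -28*176 = -4928)
-q = -1*(-4928) = 4928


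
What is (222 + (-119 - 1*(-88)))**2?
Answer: 36481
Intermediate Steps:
(222 + (-119 - 1*(-88)))**2 = (222 + (-119 + 88))**2 = (222 - 31)**2 = 191**2 = 36481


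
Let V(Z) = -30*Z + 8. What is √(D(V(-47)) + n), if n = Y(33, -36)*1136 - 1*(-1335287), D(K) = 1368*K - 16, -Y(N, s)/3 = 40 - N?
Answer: √3251239 ≈ 1803.1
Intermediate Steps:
Y(N, s) = -120 + 3*N (Y(N, s) = -3*(40 - N) = -120 + 3*N)
V(Z) = 8 - 30*Z
D(K) = -16 + 1368*K
n = 1311431 (n = (-120 + 3*33)*1136 - 1*(-1335287) = (-120 + 99)*1136 + 1335287 = -21*1136 + 1335287 = -23856 + 1335287 = 1311431)
√(D(V(-47)) + n) = √((-16 + 1368*(8 - 30*(-47))) + 1311431) = √((-16 + 1368*(8 + 1410)) + 1311431) = √((-16 + 1368*1418) + 1311431) = √((-16 + 1939824) + 1311431) = √(1939808 + 1311431) = √3251239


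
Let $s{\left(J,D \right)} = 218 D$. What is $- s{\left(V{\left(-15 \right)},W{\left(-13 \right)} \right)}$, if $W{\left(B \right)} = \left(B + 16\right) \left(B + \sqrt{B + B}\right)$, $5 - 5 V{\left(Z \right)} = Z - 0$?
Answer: $8502 - 654 i \sqrt{26} \approx 8502.0 - 3334.8 i$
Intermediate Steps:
$V{\left(Z \right)} = 1 - \frac{Z}{5}$ ($V{\left(Z \right)} = 1 - \frac{Z - 0}{5} = 1 - \frac{Z + 0}{5} = 1 - \frac{Z}{5}$)
$W{\left(B \right)} = \left(16 + B\right) \left(B + \sqrt{2} \sqrt{B}\right)$ ($W{\left(B \right)} = \left(16 + B\right) \left(B + \sqrt{2 B}\right) = \left(16 + B\right) \left(B + \sqrt{2} \sqrt{B}\right)$)
$- s{\left(V{\left(-15 \right)},W{\left(-13 \right)} \right)} = - 218 \left(\left(-13\right)^{2} + 16 \left(-13\right) + \sqrt{2} \left(-13\right)^{\frac{3}{2}} + 16 \sqrt{2} \sqrt{-13}\right) = - 218 \left(169 - 208 + \sqrt{2} \left(- 13 i \sqrt{13}\right) + 16 \sqrt{2} i \sqrt{13}\right) = - 218 \left(169 - 208 - 13 i \sqrt{26} + 16 i \sqrt{26}\right) = - 218 \left(-39 + 3 i \sqrt{26}\right) = - (-8502 + 654 i \sqrt{26}) = 8502 - 654 i \sqrt{26}$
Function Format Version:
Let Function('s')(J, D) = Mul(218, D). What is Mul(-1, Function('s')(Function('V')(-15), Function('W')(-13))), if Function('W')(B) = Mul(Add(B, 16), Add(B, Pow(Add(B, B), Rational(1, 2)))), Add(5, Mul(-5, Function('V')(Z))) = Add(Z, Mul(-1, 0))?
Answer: Add(8502, Mul(-654, I, Pow(26, Rational(1, 2)))) ≈ Add(8502.0, Mul(-3334.8, I))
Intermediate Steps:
Function('V')(Z) = Add(1, Mul(Rational(-1, 5), Z)) (Function('V')(Z) = Add(1, Mul(Rational(-1, 5), Add(Z, Mul(-1, 0)))) = Add(1, Mul(Rational(-1, 5), Add(Z, 0))) = Add(1, Mul(Rational(-1, 5), Z)))
Function('W')(B) = Mul(Add(16, B), Add(B, Mul(Pow(2, Rational(1, 2)), Pow(B, Rational(1, 2))))) (Function('W')(B) = Mul(Add(16, B), Add(B, Pow(Mul(2, B), Rational(1, 2)))) = Mul(Add(16, B), Add(B, Mul(Pow(2, Rational(1, 2)), Pow(B, Rational(1, 2))))))
Mul(-1, Function('s')(Function('V')(-15), Function('W')(-13))) = Mul(-1, Mul(218, Add(Pow(-13, 2), Mul(16, -13), Mul(Pow(2, Rational(1, 2)), Pow(-13, Rational(3, 2))), Mul(16, Pow(2, Rational(1, 2)), Pow(-13, Rational(1, 2)))))) = Mul(-1, Mul(218, Add(169, -208, Mul(Pow(2, Rational(1, 2)), Mul(-13, I, Pow(13, Rational(1, 2)))), Mul(16, Pow(2, Rational(1, 2)), Mul(I, Pow(13, Rational(1, 2))))))) = Mul(-1, Mul(218, Add(169, -208, Mul(-13, I, Pow(26, Rational(1, 2))), Mul(16, I, Pow(26, Rational(1, 2)))))) = Mul(-1, Mul(218, Add(-39, Mul(3, I, Pow(26, Rational(1, 2)))))) = Mul(-1, Add(-8502, Mul(654, I, Pow(26, Rational(1, 2))))) = Add(8502, Mul(-654, I, Pow(26, Rational(1, 2))))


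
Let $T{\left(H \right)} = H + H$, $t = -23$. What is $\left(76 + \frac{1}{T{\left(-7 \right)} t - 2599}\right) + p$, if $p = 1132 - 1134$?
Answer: $\frac{168497}{2277} \approx 74.0$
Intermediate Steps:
$T{\left(H \right)} = 2 H$
$p = -2$
$\left(76 + \frac{1}{T{\left(-7 \right)} t - 2599}\right) + p = \left(76 + \frac{1}{2 \left(-7\right) \left(-23\right) - 2599}\right) - 2 = \left(76 + \frac{1}{\left(-14\right) \left(-23\right) - 2599}\right) - 2 = \left(76 + \frac{1}{322 - 2599}\right) - 2 = \left(76 + \frac{1}{-2277}\right) - 2 = \left(76 - \frac{1}{2277}\right) - 2 = \frac{173051}{2277} - 2 = \frac{168497}{2277}$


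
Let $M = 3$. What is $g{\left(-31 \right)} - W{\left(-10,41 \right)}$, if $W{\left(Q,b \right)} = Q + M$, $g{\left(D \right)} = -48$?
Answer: $-41$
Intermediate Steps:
$W{\left(Q,b \right)} = 3 + Q$ ($W{\left(Q,b \right)} = Q + 3 = 3 + Q$)
$g{\left(-31 \right)} - W{\left(-10,41 \right)} = -48 - \left(3 - 10\right) = -48 - -7 = -48 + 7 = -41$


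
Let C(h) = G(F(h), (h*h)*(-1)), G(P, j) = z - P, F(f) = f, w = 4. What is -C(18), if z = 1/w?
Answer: 71/4 ≈ 17.750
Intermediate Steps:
z = ¼ (z = 1/4 = ¼ ≈ 0.25000)
G(P, j) = ¼ - P
C(h) = ¼ - h
-C(18) = -(¼ - 1*18) = -(¼ - 18) = -1*(-71/4) = 71/4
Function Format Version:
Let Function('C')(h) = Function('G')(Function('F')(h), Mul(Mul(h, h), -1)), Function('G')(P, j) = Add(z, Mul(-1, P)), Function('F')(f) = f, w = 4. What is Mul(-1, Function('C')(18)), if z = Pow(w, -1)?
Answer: Rational(71, 4) ≈ 17.750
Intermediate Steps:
z = Rational(1, 4) (z = Pow(4, -1) = Rational(1, 4) ≈ 0.25000)
Function('G')(P, j) = Add(Rational(1, 4), Mul(-1, P))
Function('C')(h) = Add(Rational(1, 4), Mul(-1, h))
Mul(-1, Function('C')(18)) = Mul(-1, Add(Rational(1, 4), Mul(-1, 18))) = Mul(-1, Add(Rational(1, 4), -18)) = Mul(-1, Rational(-71, 4)) = Rational(71, 4)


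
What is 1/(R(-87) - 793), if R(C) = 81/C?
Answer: -29/23024 ≈ -0.0012596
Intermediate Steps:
1/(R(-87) - 793) = 1/(81/(-87) - 793) = 1/(81*(-1/87) - 793) = 1/(-27/29 - 793) = 1/(-23024/29) = -29/23024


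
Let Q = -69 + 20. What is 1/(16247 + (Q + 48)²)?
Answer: 1/16248 ≈ 6.1546e-5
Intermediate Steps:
Q = -49
1/(16247 + (Q + 48)²) = 1/(16247 + (-49 + 48)²) = 1/(16247 + (-1)²) = 1/(16247 + 1) = 1/16248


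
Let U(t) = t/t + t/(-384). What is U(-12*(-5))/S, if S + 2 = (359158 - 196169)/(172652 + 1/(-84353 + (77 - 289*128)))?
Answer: -565303393845/707487213376 ≈ -0.79903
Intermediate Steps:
U(t) = 1 - t/384 (U(t) = 1 + t*(-1/384) = 1 - t/384)
S = -22108975418/20937162735 (S = -2 + (359158 - 196169)/(172652 + 1/(-84353 + (77 - 289*128))) = -2 + 162989/(172652 + 1/(-84353 + (77 - 36992))) = -2 + 162989/(172652 + 1/(-84353 - 36915)) = -2 + 162989/(172652 + 1/(-121268)) = -2 + 162989/(172652 - 1/121268) = -2 + 162989/(20937162735/121268) = -2 + 162989*(121268/20937162735) = -2 + 19765350052/20937162735 = -22108975418/20937162735 ≈ -1.0560)
U(-12*(-5))/S = (1 - (-1)*(-5)/32)/(-22108975418/20937162735) = (1 - 1/384*60)*(-20937162735/22108975418) = (1 - 5/32)*(-20937162735/22108975418) = (27/32)*(-20937162735/22108975418) = -565303393845/707487213376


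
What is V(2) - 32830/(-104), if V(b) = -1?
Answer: 16363/52 ≈ 314.67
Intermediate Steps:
V(2) - 32830/(-104) = -1 - 32830/(-104) = -1 - 32830*(-1)/104 = -1 - 70*(-469/104) = -1 + 16415/52 = 16363/52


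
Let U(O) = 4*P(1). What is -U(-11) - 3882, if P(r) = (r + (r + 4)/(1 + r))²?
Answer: -3931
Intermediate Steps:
P(r) = (r + (4 + r)/(1 + r))²
U(O) = 49 (U(O) = 4*((4 + 1² + 2*1)²/(1 + 1)²) = 4*((4 + 1 + 2)²/2²) = 4*((¼)*7²) = 4*((¼)*49) = 4*(49/4) = 49)
-U(-11) - 3882 = -1*49 - 3882 = -49 - 3882 = -3931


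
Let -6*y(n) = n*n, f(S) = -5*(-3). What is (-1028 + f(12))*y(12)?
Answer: 24312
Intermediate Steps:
f(S) = 15
y(n) = -n²/6 (y(n) = -n*n/6 = -n²/6)
(-1028 + f(12))*y(12) = (-1028 + 15)*(-⅙*12²) = -(-1013)*144/6 = -1013*(-24) = 24312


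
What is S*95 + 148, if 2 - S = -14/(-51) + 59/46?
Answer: 445913/2346 ≈ 190.07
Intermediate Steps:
S = 1039/2346 (S = 2 - (-14/(-51) + 59/46) = 2 - (-14*(-1/51) + 59*(1/46)) = 2 - (14/51 + 59/46) = 2 - 1*3653/2346 = 2 - 3653/2346 = 1039/2346 ≈ 0.44288)
S*95 + 148 = (1039/2346)*95 + 148 = 98705/2346 + 148 = 445913/2346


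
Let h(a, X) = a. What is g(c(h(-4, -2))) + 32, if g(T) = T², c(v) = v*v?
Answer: 288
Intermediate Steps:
c(v) = v²
g(c(h(-4, -2))) + 32 = ((-4)²)² + 32 = 16² + 32 = 256 + 32 = 288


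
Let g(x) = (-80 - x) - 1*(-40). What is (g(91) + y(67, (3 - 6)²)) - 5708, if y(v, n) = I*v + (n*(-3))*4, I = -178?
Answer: -17873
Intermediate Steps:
g(x) = -40 - x (g(x) = (-80 - x) + 40 = -40 - x)
y(v, n) = -178*v - 12*n (y(v, n) = -178*v + (n*(-3))*4 = -178*v - 3*n*4 = -178*v - 12*n)
(g(91) + y(67, (3 - 6)²)) - 5708 = ((-40 - 1*91) + (-178*67 - 12*(3 - 6)²)) - 5708 = ((-40 - 91) + (-11926 - 12*(-3)²)) - 5708 = (-131 + (-11926 - 12*9)) - 5708 = (-131 + (-11926 - 108)) - 5708 = (-131 - 12034) - 5708 = -12165 - 5708 = -17873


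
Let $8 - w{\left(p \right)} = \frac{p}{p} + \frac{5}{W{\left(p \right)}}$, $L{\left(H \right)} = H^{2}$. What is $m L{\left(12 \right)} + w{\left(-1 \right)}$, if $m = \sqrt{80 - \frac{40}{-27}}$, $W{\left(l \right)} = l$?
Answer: $12 + 160 \sqrt{66} \approx 1311.8$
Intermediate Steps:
$w{\left(p \right)} = 7 - \frac{5}{p}$ ($w{\left(p \right)} = 8 - \left(\frac{p}{p} + \frac{5}{p}\right) = 8 - \left(1 + \frac{5}{p}\right) = 7 - \frac{5}{p}$)
$m = \frac{10 \sqrt{66}}{9}$ ($m = \sqrt{80 - - \frac{40}{27}} = \sqrt{80 + \frac{40}{27}} = \sqrt{\frac{2200}{27}} = \frac{10 \sqrt{66}}{9} \approx 9.0267$)
$m L{\left(12 \right)} + w{\left(-1 \right)} = \frac{10 \sqrt{66}}{9} \cdot 12^{2} + \left(7 - \frac{5}{-1}\right) = \frac{10 \sqrt{66}}{9} \cdot 144 + \left(7 - -5\right) = 160 \sqrt{66} + \left(7 + 5\right) = 160 \sqrt{66} + 12 = 12 + 160 \sqrt{66}$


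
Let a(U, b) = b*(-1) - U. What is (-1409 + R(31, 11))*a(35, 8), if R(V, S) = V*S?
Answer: 45924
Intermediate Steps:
R(V, S) = S*V
a(U, b) = -U - b (a(U, b) = -b - U = -U - b)
(-1409 + R(31, 11))*a(35, 8) = (-1409 + 11*31)*(-1*35 - 1*8) = (-1409 + 341)*(-35 - 8) = -1068*(-43) = 45924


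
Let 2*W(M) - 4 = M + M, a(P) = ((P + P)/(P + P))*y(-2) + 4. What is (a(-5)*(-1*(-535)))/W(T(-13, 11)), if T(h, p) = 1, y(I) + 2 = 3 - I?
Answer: 3745/3 ≈ 1248.3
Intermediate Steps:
y(I) = 1 - I (y(I) = -2 + (3 - I) = 1 - I)
a(P) = 7 (a(P) = ((P + P)/(P + P))*(1 - 1*(-2)) + 4 = ((2*P)/((2*P)))*(1 + 2) + 4 = ((2*P)*(1/(2*P)))*3 + 4 = 1*3 + 4 = 3 + 4 = 7)
W(M) = 2 + M (W(M) = 2 + (M + M)/2 = 2 + (2*M)/2 = 2 + M)
(a(-5)*(-1*(-535)))/W(T(-13, 11)) = (7*(-1*(-535)))/(2 + 1) = (7*535)/3 = 3745*(⅓) = 3745/3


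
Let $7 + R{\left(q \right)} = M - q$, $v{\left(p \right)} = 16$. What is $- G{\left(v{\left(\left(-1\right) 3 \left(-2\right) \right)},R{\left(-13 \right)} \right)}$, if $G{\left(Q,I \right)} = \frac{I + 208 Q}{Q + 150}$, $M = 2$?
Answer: $- \frac{1668}{83} \approx -20.096$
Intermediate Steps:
$R{\left(q \right)} = -5 - q$ ($R{\left(q \right)} = -7 - \left(-2 + q\right) = -5 - q$)
$G{\left(Q,I \right)} = \frac{I + 208 Q}{150 + Q}$
$- G{\left(v{\left(\left(-1\right) 3 \left(-2\right) \right)},R{\left(-13 \right)} \right)} = - \frac{\left(-5 - -13\right) + 208 \cdot 16}{150 + 16} = - \frac{\left(-5 + 13\right) + 3328}{166} = - \frac{8 + 3328}{166} = - \frac{3336}{166} = \left(-1\right) \frac{1668}{83} = - \frac{1668}{83}$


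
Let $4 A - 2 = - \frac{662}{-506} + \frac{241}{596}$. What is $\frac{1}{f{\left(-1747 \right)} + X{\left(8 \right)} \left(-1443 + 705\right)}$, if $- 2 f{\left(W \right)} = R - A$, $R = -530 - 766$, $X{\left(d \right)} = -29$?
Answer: $\frac{1206304}{26599563025} \approx 4.5351 \cdot 10^{-5}$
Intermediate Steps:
$A = \frac{559825}{603152}$ ($A = \frac{1}{2} + \frac{- \frac{662}{-506} + \frac{241}{596}}{4} = \frac{1}{2} + \frac{\left(-662\right) \left(- \frac{1}{506}\right) + 241 \cdot \frac{1}{596}}{4} = \frac{1}{2} + \frac{\frac{331}{253} + \frac{241}{596}}{4} = \frac{1}{2} + \frac{1}{4} \cdot \frac{258249}{150788} = \frac{1}{2} + \frac{258249}{603152} = \frac{559825}{603152} \approx 0.92817$)
$R = -1296$
$f{\left(W \right)} = \frac{782244817}{1206304}$ ($f{\left(W \right)} = - \frac{-1296 - \frac{559825}{603152}}{2} = \left(- \frac{1}{2}\right) \left(- \frac{782244817}{603152}\right) = \frac{782244817}{1206304}$)
$\frac{1}{f{\left(-1747 \right)} + X{\left(8 \right)} \left(-1443 + 705\right)} = \frac{1}{\frac{782244817}{1206304} - 29 \left(-1443 + 705\right)} = \frac{1}{\frac{782244817}{1206304} - -21402} = \frac{1}{\frac{782244817}{1206304} + 21402} = \frac{1}{\frac{26599563025}{1206304}} = \frac{1206304}{26599563025}$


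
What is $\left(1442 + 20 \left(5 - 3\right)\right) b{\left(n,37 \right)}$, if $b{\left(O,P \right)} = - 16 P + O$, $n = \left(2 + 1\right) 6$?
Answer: $-850668$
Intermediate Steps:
$n = 18$ ($n = 3 \cdot 6 = 18$)
$b{\left(O,P \right)} = O - 16 P$
$\left(1442 + 20 \left(5 - 3\right)\right) b{\left(n,37 \right)} = \left(1442 + 20 \left(5 - 3\right)\right) \left(18 - 592\right) = \left(1442 + 20 \cdot 2\right) \left(18 - 592\right) = \left(1442 + 40\right) \left(-574\right) = 1482 \left(-574\right) = -850668$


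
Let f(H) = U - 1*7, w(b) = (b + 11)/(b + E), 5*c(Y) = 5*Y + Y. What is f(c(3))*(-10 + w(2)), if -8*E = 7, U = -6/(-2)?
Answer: -56/9 ≈ -6.2222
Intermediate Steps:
U = 3 (U = -6*(-½) = 3)
c(Y) = 6*Y/5 (c(Y) = (5*Y + Y)/5 = (6*Y)/5 = 6*Y/5)
E = -7/8 (E = -⅛*7 = -7/8 ≈ -0.87500)
w(b) = (11 + b)/(-7/8 + b) (w(b) = (b + 11)/(b - 7/8) = (11 + b)/(-7/8 + b))
f(H) = -4 (f(H) = 3 - 1*7 = 3 - 7 = -4)
f(c(3))*(-10 + w(2)) = -4*(-10 + 8*(11 + 2)/(-7 + 8*2)) = -4*(-10 + 8*13/(-7 + 16)) = -4*(-10 + 8*13/9) = -4*(-10 + 8*(⅑)*13) = -4*(-10 + 104/9) = -4*14/9 = -56/9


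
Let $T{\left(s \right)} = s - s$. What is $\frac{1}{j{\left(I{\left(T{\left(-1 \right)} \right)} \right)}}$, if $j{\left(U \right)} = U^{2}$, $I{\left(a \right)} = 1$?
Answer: $1$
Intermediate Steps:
$T{\left(s \right)} = 0$
$\frac{1}{j{\left(I{\left(T{\left(-1 \right)} \right)} \right)}} = \frac{1}{1^{2}} = 1^{-1} = 1$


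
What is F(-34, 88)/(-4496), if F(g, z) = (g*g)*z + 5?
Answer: -101733/4496 ≈ -22.627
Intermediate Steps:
F(g, z) = 5 + z*g² (F(g, z) = g²*z + 5 = z*g² + 5 = 5 + z*g²)
F(-34, 88)/(-4496) = (5 + 88*(-34)²)/(-4496) = (5 + 88*1156)*(-1/4496) = (5 + 101728)*(-1/4496) = 101733*(-1/4496) = -101733/4496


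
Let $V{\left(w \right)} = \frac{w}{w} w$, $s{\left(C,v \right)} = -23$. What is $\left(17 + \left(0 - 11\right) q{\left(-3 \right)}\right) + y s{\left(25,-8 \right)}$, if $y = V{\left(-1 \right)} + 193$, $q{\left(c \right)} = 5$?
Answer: $-4454$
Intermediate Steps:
$V{\left(w \right)} = w$ ($V{\left(w \right)} = 1 w = w$)
$y = 192$ ($y = -1 + 193 = 192$)
$\left(17 + \left(0 - 11\right) q{\left(-3 \right)}\right) + y s{\left(25,-8 \right)} = \left(17 + \left(0 - 11\right) 5\right) + 192 \left(-23\right) = \left(17 + \left(0 - 11\right) 5\right) - 4416 = \left(17 - 55\right) - 4416 = -38 - 4416 = -4454$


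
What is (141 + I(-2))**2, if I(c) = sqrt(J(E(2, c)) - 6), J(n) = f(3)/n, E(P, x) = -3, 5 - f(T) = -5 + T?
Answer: 59618/3 + 470*I*sqrt(3) ≈ 19873.0 + 814.06*I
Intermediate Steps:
f(T) = 10 - T (f(T) = 5 - (-5 + T) = 5 + (5 - T) = 10 - T)
J(n) = 7/n (J(n) = (10 - 1*3)/n = (10 - 3)/n = 7/n)
I(c) = 5*I*sqrt(3)/3 (I(c) = sqrt(7/(-3) - 6) = sqrt(7*(-1/3) - 6) = sqrt(-7/3 - 6) = sqrt(-25/3) = 5*I*sqrt(3)/3)
(141 + I(-2))**2 = (141 + 5*I*sqrt(3)/3)**2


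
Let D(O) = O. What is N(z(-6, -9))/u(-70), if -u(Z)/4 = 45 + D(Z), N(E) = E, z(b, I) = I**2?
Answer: 81/100 ≈ 0.81000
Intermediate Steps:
u(Z) = -180 - 4*Z (u(Z) = -4*(45 + Z) = -180 - 4*Z)
N(z(-6, -9))/u(-70) = (-9)**2/(-180 - 4*(-70)) = 81/(-180 + 280) = 81/100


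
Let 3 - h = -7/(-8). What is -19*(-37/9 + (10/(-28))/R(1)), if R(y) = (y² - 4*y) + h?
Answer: 31027/441 ≈ 70.356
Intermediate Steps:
h = 17/8 (h = 3 - (-7)/(-8) = 3 - (-7)*(-1)/8 = 3 - 1*7/8 = 3 - 7/8 = 17/8 ≈ 2.1250)
R(y) = 17/8 + y² - 4*y (R(y) = (y² - 4*y) + 17/8 = 17/8 + y² - 4*y)
-19*(-37/9 + (10/(-28))/R(1)) = -19*(-37/9 + (10/(-28))/(17/8 + 1² - 4*1)) = -19*(-37*⅑ + (10*(-1/28))/(17/8 + 1 - 4)) = -19*(-37/9 - 5/(14*(-7/8))) = -19*(-37/9 - 5/14*(-8/7)) = -19*(-37/9 + 20/49) = -19*(-1633/441) = 31027/441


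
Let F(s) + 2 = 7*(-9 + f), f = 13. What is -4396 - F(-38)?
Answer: -4422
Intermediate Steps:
F(s) = 26 (F(s) = -2 + 7*(-9 + 13) = -2 + 7*4 = -2 + 28 = 26)
-4396 - F(-38) = -4396 - 1*26 = -4396 - 26 = -4422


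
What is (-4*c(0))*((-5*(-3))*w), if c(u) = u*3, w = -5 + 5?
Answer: 0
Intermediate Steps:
w = 0
c(u) = 3*u
(-4*c(0))*((-5*(-3))*w) = (-12*0)*(-5*(-3)*0) = (-4*0)*(15*0) = 0*0 = 0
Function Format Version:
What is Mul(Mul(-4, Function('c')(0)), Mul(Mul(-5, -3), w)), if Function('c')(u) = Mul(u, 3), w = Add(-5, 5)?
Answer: 0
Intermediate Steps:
w = 0
Function('c')(u) = Mul(3, u)
Mul(Mul(-4, Function('c')(0)), Mul(Mul(-5, -3), w)) = Mul(Mul(-4, Mul(3, 0)), Mul(Mul(-5, -3), 0)) = Mul(Mul(-4, 0), Mul(15, 0)) = Mul(0, 0) = 0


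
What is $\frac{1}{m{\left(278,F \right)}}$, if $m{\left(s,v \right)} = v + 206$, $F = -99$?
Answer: $\frac{1}{107} \approx 0.0093458$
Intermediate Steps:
$m{\left(s,v \right)} = 206 + v$
$\frac{1}{m{\left(278,F \right)}} = \frac{1}{206 - 99} = \frac{1}{107}$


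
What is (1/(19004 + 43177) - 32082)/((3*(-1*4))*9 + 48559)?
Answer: -1994890841/3012731631 ≈ -0.66215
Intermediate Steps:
(1/(19004 + 43177) - 32082)/((3*(-1*4))*9 + 48559) = (1/62181 - 32082)/((3*(-4))*9 + 48559) = (1/62181 - 32082)/(-12*9 + 48559) = -1994890841/(62181*(-108 + 48559)) = -1994890841/62181/48451 = -1994890841/62181*1/48451 = -1994890841/3012731631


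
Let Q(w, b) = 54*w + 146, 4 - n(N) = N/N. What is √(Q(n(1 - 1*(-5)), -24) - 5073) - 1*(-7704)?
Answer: 7704 + I*√4765 ≈ 7704.0 + 69.029*I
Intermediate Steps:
n(N) = 3 (n(N) = 4 - N/N = 4 - 1*1 = 4 - 1 = 3)
Q(w, b) = 146 + 54*w
√(Q(n(1 - 1*(-5)), -24) - 5073) - 1*(-7704) = √((146 + 54*3) - 5073) - 1*(-7704) = √((146 + 162) - 5073) + 7704 = √(308 - 5073) + 7704 = √(-4765) + 7704 = I*√4765 + 7704 = 7704 + I*√4765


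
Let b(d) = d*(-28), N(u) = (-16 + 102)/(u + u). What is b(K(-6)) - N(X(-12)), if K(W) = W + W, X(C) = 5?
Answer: 1637/5 ≈ 327.40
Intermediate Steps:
N(u) = 43/u (N(u) = 86/((2*u)) = 86*(1/(2*u)) = 43/u)
K(W) = 2*W
b(d) = -28*d
b(K(-6)) - N(X(-12)) = -56*(-6) - 43/5 = -28*(-12) - 43/5 = 336 - 1*43/5 = 336 - 43/5 = 1637/5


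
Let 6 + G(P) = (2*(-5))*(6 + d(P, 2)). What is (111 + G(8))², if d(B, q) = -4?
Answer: 7225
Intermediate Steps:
G(P) = -26 (G(P) = -6 + (2*(-5))*(6 - 4) = -6 - 10*2 = -6 - 20 = -26)
(111 + G(8))² = (111 - 26)² = 85² = 7225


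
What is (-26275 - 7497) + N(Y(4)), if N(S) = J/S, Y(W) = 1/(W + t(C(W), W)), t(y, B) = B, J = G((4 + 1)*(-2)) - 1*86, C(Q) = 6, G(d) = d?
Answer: -34540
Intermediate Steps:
J = -96 (J = (4 + 1)*(-2) - 1*86 = 5*(-2) - 86 = -10 - 86 = -96)
Y(W) = 1/(2*W) (Y(W) = 1/(W + W) = 1/(2*W))
N(S) = -96/S
(-26275 - 7497) + N(Y(4)) = (-26275 - 7497) - 96/((½)/4) = -33772 - 96/((½)*(¼)) = -33772 - 96/⅛ = -33772 - 96*8 = -33772 - 768 = -34540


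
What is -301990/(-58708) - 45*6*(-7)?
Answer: 4279235/2258 ≈ 1895.1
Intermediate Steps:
-301990/(-58708) - 45*6*(-7) = -301990*(-1/58708) - 270*(-7) = 11615/2258 - 1*(-1890) = 11615/2258 + 1890 = 4279235/2258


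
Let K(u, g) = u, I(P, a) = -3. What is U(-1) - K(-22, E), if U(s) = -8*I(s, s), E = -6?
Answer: 46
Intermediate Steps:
U(s) = 24 (U(s) = -8*(-3) = 24)
U(-1) - K(-22, E) = 24 - 1*(-22) = 24 + 22 = 46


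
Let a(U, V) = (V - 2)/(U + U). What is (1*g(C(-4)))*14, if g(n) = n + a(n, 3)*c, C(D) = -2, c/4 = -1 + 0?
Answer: -14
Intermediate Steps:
c = -4 (c = 4*(-1 + 0) = 4*(-1) = -4)
a(U, V) = (-2 + V)/(2*U) (a(U, V) = (-2 + V)/((2*U)) = (-2 + V)*(1/(2*U)) = (-2 + V)/(2*U))
g(n) = n - 2/n (g(n) = n + ((-2 + 3)/(2*n))*(-4) = n + ((1/2)*1/n)*(-4) = n + (1/(2*n))*(-4) = n - 2/n)
(1*g(C(-4)))*14 = (1*(-2 - 2/(-2)))*14 = (1*(-2 - 2*(-1/2)))*14 = (1*(-2 + 1))*14 = (1*(-1))*14 = -1*14 = -14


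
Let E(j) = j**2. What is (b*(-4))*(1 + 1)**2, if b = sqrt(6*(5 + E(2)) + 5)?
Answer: -16*sqrt(59) ≈ -122.90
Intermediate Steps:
b = sqrt(59) (b = sqrt(6*(5 + 2**2) + 5) = sqrt(6*(5 + 4) + 5) = sqrt(6*9 + 5) = sqrt(54 + 5) = sqrt(59) ≈ 7.6811)
(b*(-4))*(1 + 1)**2 = (sqrt(59)*(-4))*(1 + 1)**2 = -4*sqrt(59)*2**2 = -4*sqrt(59)*4 = -16*sqrt(59)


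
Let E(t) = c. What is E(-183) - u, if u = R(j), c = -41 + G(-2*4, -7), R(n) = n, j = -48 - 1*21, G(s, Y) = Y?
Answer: 21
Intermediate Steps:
j = -69 (j = -48 - 21 = -69)
c = -48 (c = -41 - 7 = -48)
u = -69
E(t) = -48
E(-183) - u = -48 - 1*(-69) = -48 + 69 = 21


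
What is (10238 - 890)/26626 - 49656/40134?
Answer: -78914002/89050657 ≈ -0.88617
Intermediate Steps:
(10238 - 890)/26626 - 49656/40134 = 9348*(1/26626) - 49656*1/40134 = 4674/13313 - 8276/6689 = -78914002/89050657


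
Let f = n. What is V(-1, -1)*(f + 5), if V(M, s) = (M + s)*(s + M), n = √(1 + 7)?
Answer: 20 + 8*√2 ≈ 31.314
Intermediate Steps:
n = 2*√2 (n = √8 = 2*√2 ≈ 2.8284)
V(M, s) = (M + s)² (V(M, s) = (M + s)*(M + s) = (M + s)²)
f = 2*√2 ≈ 2.8284
V(-1, -1)*(f + 5) = (-1 - 1)²*(2*√2 + 5) = (-2)²*(5 + 2*√2) = 4*(5 + 2*√2) = 20 + 8*√2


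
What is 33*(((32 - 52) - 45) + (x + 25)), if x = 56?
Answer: 528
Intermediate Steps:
33*(((32 - 52) - 45) + (x + 25)) = 33*(((32 - 52) - 45) + (56 + 25)) = 33*((-20 - 45) + 81) = 33*(-65 + 81) = 33*16 = 528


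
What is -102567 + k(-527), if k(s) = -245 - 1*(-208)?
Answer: -102604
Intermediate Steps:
k(s) = -37 (k(s) = -245 + 208 = -37)
-102567 + k(-527) = -102567 - 37 = -102604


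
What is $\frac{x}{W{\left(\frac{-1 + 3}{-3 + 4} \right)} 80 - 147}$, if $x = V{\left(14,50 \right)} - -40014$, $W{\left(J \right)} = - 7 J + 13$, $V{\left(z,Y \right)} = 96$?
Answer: $- \frac{40110}{227} \approx -176.7$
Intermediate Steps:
$W{\left(J \right)} = 13 - 7 J$
$x = 40110$ ($x = 96 - -40014 = 96 + 40014 = 40110$)
$\frac{x}{W{\left(\frac{-1 + 3}{-3 + 4} \right)} 80 - 147} = \frac{40110}{\left(13 - 7 \frac{-1 + 3}{-3 + 4}\right) 80 - 147} = \frac{40110}{\left(13 - 7 \cdot \frac{2}{1}\right) 80 - 147} = \frac{40110}{\left(13 - 7 \cdot 2 \cdot 1\right) 80 - 147} = \frac{40110}{\left(13 - 14\right) 80 - 147} = \frac{40110}{\left(-1\right) 80 - 147} = \frac{40110}{-80 - 147} = \frac{40110}{-227} = 40110 \left(- \frac{1}{227}\right) = - \frac{40110}{227}$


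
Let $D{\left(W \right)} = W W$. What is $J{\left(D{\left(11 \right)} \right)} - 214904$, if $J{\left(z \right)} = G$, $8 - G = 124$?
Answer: $-215020$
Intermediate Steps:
$D{\left(W \right)} = W^{2}$
$G = -116$ ($G = 8 - 124 = -116$)
$J{\left(z \right)} = -116$
$J{\left(D{\left(11 \right)} \right)} - 214904 = -116 - 214904 = -215020$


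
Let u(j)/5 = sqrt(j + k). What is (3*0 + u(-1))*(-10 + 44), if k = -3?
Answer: 340*I ≈ 340.0*I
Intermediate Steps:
u(j) = 5*sqrt(-3 + j) (u(j) = 5*sqrt(j - 3) = 5*sqrt(-3 + j))
(3*0 + u(-1))*(-10 + 44) = (3*0 + 5*sqrt(-3 - 1))*(-10 + 44) = (0 + 5*sqrt(-4))*34 = (0 + 5*(2*I))*34 = (0 + 10*I)*34 = (10*I)*34 = 340*I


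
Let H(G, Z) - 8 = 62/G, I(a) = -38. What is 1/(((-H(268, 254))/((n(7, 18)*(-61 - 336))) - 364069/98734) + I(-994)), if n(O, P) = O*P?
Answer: -330904433916/13794481824713 ≈ -0.023988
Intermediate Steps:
H(G, Z) = 8 + 62/G
1/(((-H(268, 254))/((n(7, 18)*(-61 - 336))) - 364069/98734) + I(-994)) = 1/(((-(8 + 62/268))/(((7*18)*(-61 - 336))) - 364069/98734) - 38) = 1/(((-(8 + 62*(1/268)))/((126*(-397))) - 364069*1/98734) - 38) = 1/((-(8 + 31/134)/(-50022) - 364069/98734) - 38) = 1/((-1*1103/134*(-1/50022) - 364069/98734) - 38) = 1/((-1103/134*(-1/50022) - 364069/98734) - 38) = 1/((1103/6702948 - 364069/98734) - 38) = 1/(-1220113335905/330904433916 - 38) = 1/(-13794481824713/330904433916) = -330904433916/13794481824713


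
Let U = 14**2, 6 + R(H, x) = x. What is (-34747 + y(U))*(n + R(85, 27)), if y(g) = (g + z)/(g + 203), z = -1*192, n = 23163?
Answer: -15305910096/19 ≈ -8.0557e+8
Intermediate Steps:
R(H, x) = -6 + x
z = -192
U = 196
y(g) = (-192 + g)/(203 + g) (y(g) = (g - 192)/(g + 203) = (-192 + g)/(203 + g))
(-34747 + y(U))*(n + R(85, 27)) = (-34747 + (-192 + 196)/(203 + 196))*(23163 + (-6 + 27)) = (-34747 + 4/399)*(23163 + 21) = (-34747 + (1/399)*4)*23184 = (-34747 + 4/399)*23184 = -13864049/399*23184 = -15305910096/19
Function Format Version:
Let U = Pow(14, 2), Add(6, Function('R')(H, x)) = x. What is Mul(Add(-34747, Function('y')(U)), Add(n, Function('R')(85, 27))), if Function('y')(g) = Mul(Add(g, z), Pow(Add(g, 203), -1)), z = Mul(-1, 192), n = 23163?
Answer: Rational(-15305910096, 19) ≈ -8.0557e+8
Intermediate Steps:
Function('R')(H, x) = Add(-6, x)
z = -192
U = 196
Function('y')(g) = Mul(Pow(Add(203, g), -1), Add(-192, g)) (Function('y')(g) = Mul(Add(g, -192), Pow(Add(g, 203), -1)) = Mul(Add(-192, g), Pow(Add(203, g), -1)) = Mul(Pow(Add(203, g), -1), Add(-192, g)))
Mul(Add(-34747, Function('y')(U)), Add(n, Function('R')(85, 27))) = Mul(Add(-34747, Mul(Pow(Add(203, 196), -1), Add(-192, 196))), Add(23163, Add(-6, 27))) = Mul(Add(-34747, Mul(Pow(399, -1), 4)), Add(23163, 21)) = Mul(Add(-34747, Mul(Rational(1, 399), 4)), 23184) = Mul(Add(-34747, Rational(4, 399)), 23184) = Mul(Rational(-13864049, 399), 23184) = Rational(-15305910096, 19)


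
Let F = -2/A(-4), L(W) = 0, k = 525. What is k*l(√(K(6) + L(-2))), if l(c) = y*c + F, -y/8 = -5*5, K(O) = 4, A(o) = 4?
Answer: 419475/2 ≈ 2.0974e+5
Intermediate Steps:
y = 200 (y = -(-40)*5 = -8*(-25) = 200)
F = -½ (F = -2/4 = -2*¼ = -½ ≈ -0.50000)
l(c) = -½ + 200*c (l(c) = 200*c - ½ = -½ + 200*c)
k*l(√(K(6) + L(-2))) = 525*(-½ + 200*√(4 + 0)) = 525*(-½ + 200*√4) = 525*(-½ + 200*2) = 525*(-½ + 400) = 525*(799/2) = 419475/2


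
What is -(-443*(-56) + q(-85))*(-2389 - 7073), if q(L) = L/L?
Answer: 234742758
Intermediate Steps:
q(L) = 1
-(-443*(-56) + q(-85))*(-2389 - 7073) = -(-443*(-56) + 1)*(-2389 - 7073) = -(24808 + 1)*(-9462) = -24809*(-9462) = -1*(-234742758) = 234742758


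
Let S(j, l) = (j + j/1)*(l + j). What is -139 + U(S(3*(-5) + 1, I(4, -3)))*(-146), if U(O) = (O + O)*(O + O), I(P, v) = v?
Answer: -132320523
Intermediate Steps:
S(j, l) = 2*j*(j + l) (S(j, l) = (j + j*1)*(j + l) = (j + j)*(j + l) = (2*j)*(j + l) = 2*j*(j + l))
U(O) = 4*O**2 (U(O) = (2*O)*(2*O) = 4*O**2)
-139 + U(S(3*(-5) + 1, I(4, -3)))*(-146) = -139 + (4*(2*(3*(-5) + 1)*((3*(-5) + 1) - 3))**2)*(-146) = -139 + (4*(2*(-15 + 1)*((-15 + 1) - 3))**2)*(-146) = -139 + (4*(2*(-14)*(-14 - 3))**2)*(-146) = -139 + (4*(2*(-14)*(-17))**2)*(-146) = -139 + (4*476**2)*(-146) = -139 + (4*226576)*(-146) = -139 + 906304*(-146) = -139 - 132320384 = -132320523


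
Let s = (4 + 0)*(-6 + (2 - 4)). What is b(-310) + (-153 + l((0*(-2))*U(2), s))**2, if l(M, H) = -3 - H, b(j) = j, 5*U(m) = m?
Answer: 15066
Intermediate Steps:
U(m) = m/5
s = -32 (s = 4*(-6 - 2) = 4*(-8) = -32)
b(-310) + (-153 + l((0*(-2))*U(2), s))**2 = -310 + (-153 + (-3 - 1*(-32)))**2 = -310 + (-153 + (-3 + 32))**2 = -310 + (-153 + 29)**2 = -310 + (-124)**2 = -310 + 15376 = 15066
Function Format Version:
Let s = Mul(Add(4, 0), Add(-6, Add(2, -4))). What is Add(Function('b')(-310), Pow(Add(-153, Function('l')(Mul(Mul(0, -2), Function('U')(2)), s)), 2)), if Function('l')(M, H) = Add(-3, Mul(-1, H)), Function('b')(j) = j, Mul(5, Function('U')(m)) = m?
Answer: 15066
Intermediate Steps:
Function('U')(m) = Mul(Rational(1, 5), m)
s = -32 (s = Mul(4, Add(-6, -2)) = Mul(4, -8) = -32)
Add(Function('b')(-310), Pow(Add(-153, Function('l')(Mul(Mul(0, -2), Function('U')(2)), s)), 2)) = Add(-310, Pow(Add(-153, Add(-3, Mul(-1, -32))), 2)) = Add(-310, Pow(Add(-153, Add(-3, 32)), 2)) = Add(-310, Pow(Add(-153, 29), 2)) = Add(-310, Pow(-124, 2)) = Add(-310, 15376) = 15066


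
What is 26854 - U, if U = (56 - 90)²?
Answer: 25698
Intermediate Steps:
U = 1156 (U = (-34)² = 1156)
26854 - U = 26854 - 1*1156 = 26854 - 1156 = 25698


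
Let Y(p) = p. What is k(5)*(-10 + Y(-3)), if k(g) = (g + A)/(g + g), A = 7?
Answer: -78/5 ≈ -15.600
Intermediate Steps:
k(g) = (7 + g)/(2*g) (k(g) = (g + 7)/(g + g) = (7 + g)/((2*g)) = (7 + g)*(1/(2*g)) = (7 + g)/(2*g))
k(5)*(-10 + Y(-3)) = ((1/2)*(7 + 5)/5)*(-10 - 3) = ((1/2)*(1/5)*12)*(-13) = (6/5)*(-13) = -78/5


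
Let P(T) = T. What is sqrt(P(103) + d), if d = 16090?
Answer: sqrt(16193) ≈ 127.25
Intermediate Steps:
sqrt(P(103) + d) = sqrt(103 + 16090) = sqrt(16193)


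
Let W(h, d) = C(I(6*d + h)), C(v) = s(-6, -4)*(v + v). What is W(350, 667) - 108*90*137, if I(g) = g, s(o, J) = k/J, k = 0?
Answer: -1331640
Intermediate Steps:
s(o, J) = 0 (s(o, J) = 0/J = 0)
C(v) = 0 (C(v) = 0*(v + v) = 0*(2*v) = 0)
W(h, d) = 0
W(350, 667) - 108*90*137 = 0 - 108*90*137 = 0 - 9720*137 = 0 - 1331640 = -1331640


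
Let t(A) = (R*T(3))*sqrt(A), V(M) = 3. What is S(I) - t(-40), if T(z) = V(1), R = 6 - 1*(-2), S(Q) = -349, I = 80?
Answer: -349 - 48*I*sqrt(10) ≈ -349.0 - 151.79*I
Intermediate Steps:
R = 8 (R = 6 + 2 = 8)
T(z) = 3
t(A) = 24*sqrt(A) (t(A) = (8*3)*sqrt(A) = 24*sqrt(A))
S(I) - t(-40) = -349 - 24*sqrt(-40) = -349 - 24*2*I*sqrt(10) = -349 - 48*I*sqrt(10)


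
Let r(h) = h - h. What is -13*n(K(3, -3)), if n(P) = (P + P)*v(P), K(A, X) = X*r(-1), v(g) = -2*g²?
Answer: 0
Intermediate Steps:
r(h) = 0
K(A, X) = 0 (K(A, X) = X*0 = 0)
n(P) = -4*P³ (n(P) = (P + P)*(-2*P²) = (2*P)*(-2*P²) = -4*P³)
-13*n(K(3, -3)) = -(-52)*0³ = -(-52)*0 = -13*0 = 0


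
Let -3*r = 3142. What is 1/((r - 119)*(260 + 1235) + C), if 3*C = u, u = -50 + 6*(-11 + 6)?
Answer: -1/1743695 ≈ -5.7349e-7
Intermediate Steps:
r = -3142/3 (r = -⅓*3142 = -3142/3 ≈ -1047.3)
u = -80 (u = -50 + 6*(-5) = -50 - 30 = -80)
C = -80/3 (C = (⅓)*(-80) = -80/3 ≈ -26.667)
1/((r - 119)*(260 + 1235) + C) = 1/((-3142/3 - 119)*(260 + 1235) - 80/3) = 1/(-3499/3*1495 - 80/3) = 1/(-5231005/3 - 80/3) = 1/(-1743695) = -1/1743695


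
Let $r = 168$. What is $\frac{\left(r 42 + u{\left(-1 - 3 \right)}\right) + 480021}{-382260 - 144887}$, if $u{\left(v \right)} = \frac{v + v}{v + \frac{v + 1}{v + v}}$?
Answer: $- \frac{14125297}{15287263} \approx -0.92399$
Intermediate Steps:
$u{\left(v \right)} = \frac{2 v}{v + \frac{1 + v}{2 v}}$
$\frac{\left(r 42 + u{\left(-1 - 3 \right)}\right) + 480021}{-382260 - 144887} = \frac{\left(168 \cdot 42 + \frac{4 \left(-1 - 3\right)^{2}}{1 - 4 + 2 \left(-1 - 3\right)^{2}}\right) + 480021}{-382260 - 144887} = \frac{\left(7056 + \frac{4 \left(-1 - 3\right)^{2}}{1 - 4 + 2 \left(-1 - 3\right)^{2}}\right) + 480021}{-527147} = \left(\left(7056 + \frac{4 \left(-4\right)^{2}}{1 - 4 + 2 \left(-4\right)^{2}}\right) + 480021\right) \left(- \frac{1}{527147}\right) = \left(\left(7056 + 4 \cdot 16 \frac{1}{1 - 4 + 2 \cdot 16}\right) + 480021\right) \left(- \frac{1}{527147}\right) = \left(\left(7056 + 4 \cdot 16 \frac{1}{1 - 4 + 32}\right) + 480021\right) \left(- \frac{1}{527147}\right) = \left(\left(7056 + 4 \cdot 16 \cdot \frac{1}{29}\right) + 480021\right) \left(- \frac{1}{527147}\right) = \left(\left(7056 + \frac{64}{29}\right) + 480021\right) \left(- \frac{1}{527147}\right) = \left(\frac{204688}{29} + 480021\right) \left(- \frac{1}{527147}\right) = \frac{14125297}{29} \left(- \frac{1}{527147}\right) = - \frac{14125297}{15287263}$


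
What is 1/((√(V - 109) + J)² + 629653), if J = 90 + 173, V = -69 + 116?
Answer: 87345/61035336439 - 263*I*√62/244141345756 ≈ 1.4311e-6 - 8.4822e-9*I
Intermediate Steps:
V = 47
J = 263
1/((√(V - 109) + J)² + 629653) = 1/((√(47 - 109) + 263)² + 629653) = 1/((√(-62) + 263)² + 629653) = 1/((I*√62 + 263)² + 629653) = 1/((263 + I*√62)² + 629653) = 1/(629653 + (263 + I*√62)²)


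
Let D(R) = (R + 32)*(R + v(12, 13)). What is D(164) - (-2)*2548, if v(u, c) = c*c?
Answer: 70364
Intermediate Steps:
v(u, c) = c²
D(R) = (32 + R)*(169 + R) (D(R) = (R + 32)*(R + 13²) = (32 + R)*(R + 169) = (32 + R)*(169 + R))
D(164) - (-2)*2548 = (5408 + 164² + 201*164) - (-2)*2548 = (5408 + 26896 + 32964) - 1*(-5096) = 65268 + 5096 = 70364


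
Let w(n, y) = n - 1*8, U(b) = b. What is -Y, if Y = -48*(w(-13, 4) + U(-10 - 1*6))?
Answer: -1776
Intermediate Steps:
w(n, y) = -8 + n (w(n, y) = n - 8 = -8 + n)
Y = 1776 (Y = -48*((-8 - 13) + (-10 - 1*6)) = -48*(-21 + (-10 - 6)) = -48*(-21 - 16) = -48*(-37) = 1776)
-Y = -1*1776 = -1776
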